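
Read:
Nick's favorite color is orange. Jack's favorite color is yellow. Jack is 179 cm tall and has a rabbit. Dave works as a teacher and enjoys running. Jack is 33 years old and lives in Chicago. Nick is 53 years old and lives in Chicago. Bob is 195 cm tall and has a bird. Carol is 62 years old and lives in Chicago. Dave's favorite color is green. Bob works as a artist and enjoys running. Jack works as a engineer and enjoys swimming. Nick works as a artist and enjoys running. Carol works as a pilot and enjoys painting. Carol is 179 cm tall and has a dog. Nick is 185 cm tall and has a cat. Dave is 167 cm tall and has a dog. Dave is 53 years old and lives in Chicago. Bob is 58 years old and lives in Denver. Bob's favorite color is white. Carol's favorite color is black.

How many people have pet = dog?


Count: 2

2


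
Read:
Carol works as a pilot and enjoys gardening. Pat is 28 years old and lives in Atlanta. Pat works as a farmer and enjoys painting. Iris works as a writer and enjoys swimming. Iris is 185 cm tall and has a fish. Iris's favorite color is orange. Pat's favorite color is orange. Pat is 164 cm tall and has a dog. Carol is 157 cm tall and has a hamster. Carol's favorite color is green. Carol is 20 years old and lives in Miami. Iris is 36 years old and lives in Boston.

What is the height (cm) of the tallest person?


Tallest: Iris at 185 cm

185


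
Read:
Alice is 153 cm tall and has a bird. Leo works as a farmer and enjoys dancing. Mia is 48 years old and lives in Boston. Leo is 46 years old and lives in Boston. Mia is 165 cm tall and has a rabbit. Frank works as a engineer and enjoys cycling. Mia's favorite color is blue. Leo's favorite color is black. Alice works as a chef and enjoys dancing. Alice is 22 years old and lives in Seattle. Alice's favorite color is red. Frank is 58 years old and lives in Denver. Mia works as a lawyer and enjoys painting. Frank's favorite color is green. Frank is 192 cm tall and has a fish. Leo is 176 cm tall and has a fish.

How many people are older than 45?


Filter: 3

3


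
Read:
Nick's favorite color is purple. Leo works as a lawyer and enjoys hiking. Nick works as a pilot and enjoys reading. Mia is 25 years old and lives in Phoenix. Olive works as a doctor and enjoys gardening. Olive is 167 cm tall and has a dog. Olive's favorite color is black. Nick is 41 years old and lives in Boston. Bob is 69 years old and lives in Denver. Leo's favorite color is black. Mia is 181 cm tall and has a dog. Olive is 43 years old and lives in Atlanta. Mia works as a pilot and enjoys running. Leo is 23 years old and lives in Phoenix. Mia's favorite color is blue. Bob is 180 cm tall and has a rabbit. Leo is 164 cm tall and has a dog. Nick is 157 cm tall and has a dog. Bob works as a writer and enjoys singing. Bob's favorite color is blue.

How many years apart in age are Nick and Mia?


41 vs 25, diff = 16

16


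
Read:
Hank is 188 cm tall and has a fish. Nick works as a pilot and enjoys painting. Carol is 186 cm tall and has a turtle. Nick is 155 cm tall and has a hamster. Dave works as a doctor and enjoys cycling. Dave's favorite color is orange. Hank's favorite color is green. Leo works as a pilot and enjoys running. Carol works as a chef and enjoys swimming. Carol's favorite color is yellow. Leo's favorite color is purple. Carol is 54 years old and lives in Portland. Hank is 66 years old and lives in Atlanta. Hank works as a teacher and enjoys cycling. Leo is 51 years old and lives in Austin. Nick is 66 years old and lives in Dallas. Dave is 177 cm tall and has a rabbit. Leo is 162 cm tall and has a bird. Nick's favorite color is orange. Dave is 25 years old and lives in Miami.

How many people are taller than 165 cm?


Taller than 165: 3

3


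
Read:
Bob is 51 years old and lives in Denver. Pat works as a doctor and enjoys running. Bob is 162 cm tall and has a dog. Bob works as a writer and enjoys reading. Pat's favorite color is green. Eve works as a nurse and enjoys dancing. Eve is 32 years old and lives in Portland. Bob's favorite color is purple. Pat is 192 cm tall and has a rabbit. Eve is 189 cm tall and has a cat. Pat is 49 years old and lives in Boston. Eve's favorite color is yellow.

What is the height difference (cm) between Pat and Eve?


|192 - 189| = 3

3


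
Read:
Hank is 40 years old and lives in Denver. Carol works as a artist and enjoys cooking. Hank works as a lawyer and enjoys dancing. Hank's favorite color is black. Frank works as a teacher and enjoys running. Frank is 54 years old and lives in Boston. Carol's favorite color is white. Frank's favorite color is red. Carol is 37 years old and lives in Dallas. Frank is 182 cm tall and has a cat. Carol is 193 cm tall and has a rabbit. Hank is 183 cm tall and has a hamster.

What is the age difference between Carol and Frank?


|37 - 54| = 17

17


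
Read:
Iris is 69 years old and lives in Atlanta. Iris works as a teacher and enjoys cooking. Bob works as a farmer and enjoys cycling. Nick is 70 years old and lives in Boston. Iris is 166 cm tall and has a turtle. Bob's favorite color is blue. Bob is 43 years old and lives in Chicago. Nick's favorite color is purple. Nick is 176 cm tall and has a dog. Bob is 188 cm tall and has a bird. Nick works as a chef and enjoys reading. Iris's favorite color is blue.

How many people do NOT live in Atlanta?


Not in Atlanta: 2

2


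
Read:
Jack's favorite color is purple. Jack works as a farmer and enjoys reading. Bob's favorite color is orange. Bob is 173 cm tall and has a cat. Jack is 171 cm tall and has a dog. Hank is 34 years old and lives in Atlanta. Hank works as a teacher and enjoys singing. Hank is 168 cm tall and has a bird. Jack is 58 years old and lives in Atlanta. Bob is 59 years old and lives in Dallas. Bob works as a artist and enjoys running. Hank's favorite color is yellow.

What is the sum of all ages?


34+59+58 = 151

151


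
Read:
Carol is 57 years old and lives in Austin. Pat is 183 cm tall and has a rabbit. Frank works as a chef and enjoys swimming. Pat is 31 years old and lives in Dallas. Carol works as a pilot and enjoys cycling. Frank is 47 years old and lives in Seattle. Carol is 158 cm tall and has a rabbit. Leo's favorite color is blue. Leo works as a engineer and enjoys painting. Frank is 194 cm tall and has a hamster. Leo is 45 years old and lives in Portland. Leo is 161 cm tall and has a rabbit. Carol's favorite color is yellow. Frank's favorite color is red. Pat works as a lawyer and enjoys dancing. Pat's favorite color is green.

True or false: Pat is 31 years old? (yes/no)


Pat is actually 31. yes

yes


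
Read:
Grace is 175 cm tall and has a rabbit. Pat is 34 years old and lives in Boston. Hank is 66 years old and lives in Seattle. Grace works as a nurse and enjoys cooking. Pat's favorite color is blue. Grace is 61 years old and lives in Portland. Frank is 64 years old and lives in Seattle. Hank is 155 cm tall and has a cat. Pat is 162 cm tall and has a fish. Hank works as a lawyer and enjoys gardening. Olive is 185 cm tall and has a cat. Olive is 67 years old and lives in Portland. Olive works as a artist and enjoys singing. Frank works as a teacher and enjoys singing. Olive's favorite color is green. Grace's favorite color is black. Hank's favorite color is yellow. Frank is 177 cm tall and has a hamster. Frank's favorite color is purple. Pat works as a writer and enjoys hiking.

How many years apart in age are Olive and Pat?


67 vs 34, diff = 33

33


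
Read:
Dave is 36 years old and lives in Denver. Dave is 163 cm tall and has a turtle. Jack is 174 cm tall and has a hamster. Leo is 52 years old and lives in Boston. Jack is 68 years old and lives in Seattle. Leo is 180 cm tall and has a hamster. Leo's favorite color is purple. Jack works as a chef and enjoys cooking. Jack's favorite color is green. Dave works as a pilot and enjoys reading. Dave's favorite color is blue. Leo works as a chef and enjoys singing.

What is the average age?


Sum=156, n=3, avg=52

52


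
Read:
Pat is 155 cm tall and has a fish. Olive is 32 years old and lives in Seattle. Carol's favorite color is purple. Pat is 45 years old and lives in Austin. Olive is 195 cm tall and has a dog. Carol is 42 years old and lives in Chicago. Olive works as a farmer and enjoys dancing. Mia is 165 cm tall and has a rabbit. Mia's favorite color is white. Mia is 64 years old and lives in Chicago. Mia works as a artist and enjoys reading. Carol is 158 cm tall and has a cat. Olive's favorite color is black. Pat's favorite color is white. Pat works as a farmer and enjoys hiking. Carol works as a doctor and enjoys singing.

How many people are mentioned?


People: Carol, Pat, Mia, Olive. Count = 4

4


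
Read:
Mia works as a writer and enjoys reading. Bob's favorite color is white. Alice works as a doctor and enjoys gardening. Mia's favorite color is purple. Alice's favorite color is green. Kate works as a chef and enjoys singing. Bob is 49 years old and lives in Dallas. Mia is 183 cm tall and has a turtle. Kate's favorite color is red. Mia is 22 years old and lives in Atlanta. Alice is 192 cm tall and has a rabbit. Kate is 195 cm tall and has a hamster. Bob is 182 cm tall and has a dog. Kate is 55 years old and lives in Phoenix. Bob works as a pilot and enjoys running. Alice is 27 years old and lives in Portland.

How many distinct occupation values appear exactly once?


Unique occupation values: 4

4


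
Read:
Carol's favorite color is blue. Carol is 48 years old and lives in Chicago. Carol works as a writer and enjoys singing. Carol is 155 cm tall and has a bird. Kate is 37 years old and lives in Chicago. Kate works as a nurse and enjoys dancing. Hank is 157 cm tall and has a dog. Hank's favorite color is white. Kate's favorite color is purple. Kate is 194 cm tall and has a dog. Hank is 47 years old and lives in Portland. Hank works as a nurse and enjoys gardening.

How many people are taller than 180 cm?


Taller than 180: 1

1


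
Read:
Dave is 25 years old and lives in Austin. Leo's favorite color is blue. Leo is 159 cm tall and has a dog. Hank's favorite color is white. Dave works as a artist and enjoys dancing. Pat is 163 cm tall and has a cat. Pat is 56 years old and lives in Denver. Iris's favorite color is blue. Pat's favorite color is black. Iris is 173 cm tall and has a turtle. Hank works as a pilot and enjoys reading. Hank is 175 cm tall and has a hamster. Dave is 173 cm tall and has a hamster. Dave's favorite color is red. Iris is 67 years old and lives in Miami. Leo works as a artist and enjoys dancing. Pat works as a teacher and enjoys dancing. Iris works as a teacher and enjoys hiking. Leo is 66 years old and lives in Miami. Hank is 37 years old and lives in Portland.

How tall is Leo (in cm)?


Leo is 159 cm tall

159


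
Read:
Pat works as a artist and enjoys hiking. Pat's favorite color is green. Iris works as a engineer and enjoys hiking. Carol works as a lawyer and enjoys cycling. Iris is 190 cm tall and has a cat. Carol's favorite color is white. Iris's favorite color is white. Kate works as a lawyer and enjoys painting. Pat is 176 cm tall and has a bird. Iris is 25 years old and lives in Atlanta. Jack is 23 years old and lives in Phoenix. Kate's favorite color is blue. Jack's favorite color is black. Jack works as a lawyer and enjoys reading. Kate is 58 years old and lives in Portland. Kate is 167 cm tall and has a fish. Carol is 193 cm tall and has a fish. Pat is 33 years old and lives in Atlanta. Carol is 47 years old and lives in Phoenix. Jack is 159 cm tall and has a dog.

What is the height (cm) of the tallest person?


Tallest: Carol at 193 cm

193


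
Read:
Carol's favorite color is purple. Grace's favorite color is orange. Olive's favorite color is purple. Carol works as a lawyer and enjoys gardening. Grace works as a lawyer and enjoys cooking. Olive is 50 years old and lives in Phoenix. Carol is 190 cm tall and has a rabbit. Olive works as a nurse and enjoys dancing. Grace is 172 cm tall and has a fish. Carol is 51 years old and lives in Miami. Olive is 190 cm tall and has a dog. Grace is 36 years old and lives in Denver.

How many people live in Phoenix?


Count in Phoenix: 1

1


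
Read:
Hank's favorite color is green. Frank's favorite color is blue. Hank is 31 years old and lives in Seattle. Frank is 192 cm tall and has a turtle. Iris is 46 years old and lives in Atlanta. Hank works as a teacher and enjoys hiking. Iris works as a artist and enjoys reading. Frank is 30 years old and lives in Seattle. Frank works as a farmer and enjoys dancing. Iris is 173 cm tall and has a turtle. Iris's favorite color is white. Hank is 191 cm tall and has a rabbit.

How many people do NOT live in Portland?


Not in Portland: 3

3


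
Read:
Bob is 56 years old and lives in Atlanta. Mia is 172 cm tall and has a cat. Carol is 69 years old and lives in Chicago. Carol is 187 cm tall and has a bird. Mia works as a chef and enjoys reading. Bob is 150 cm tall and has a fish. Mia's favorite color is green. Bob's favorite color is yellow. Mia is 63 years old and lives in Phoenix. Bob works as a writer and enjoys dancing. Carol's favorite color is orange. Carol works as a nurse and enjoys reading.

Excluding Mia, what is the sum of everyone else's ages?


Sum (excluding Mia): 125

125


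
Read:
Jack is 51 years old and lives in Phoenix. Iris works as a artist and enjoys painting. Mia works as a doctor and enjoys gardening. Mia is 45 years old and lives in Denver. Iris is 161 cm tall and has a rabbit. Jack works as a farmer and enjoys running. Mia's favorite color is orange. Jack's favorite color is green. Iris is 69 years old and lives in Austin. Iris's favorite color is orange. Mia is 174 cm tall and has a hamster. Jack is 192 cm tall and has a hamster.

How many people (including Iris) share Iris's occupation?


Iris is a artist. Count = 1

1


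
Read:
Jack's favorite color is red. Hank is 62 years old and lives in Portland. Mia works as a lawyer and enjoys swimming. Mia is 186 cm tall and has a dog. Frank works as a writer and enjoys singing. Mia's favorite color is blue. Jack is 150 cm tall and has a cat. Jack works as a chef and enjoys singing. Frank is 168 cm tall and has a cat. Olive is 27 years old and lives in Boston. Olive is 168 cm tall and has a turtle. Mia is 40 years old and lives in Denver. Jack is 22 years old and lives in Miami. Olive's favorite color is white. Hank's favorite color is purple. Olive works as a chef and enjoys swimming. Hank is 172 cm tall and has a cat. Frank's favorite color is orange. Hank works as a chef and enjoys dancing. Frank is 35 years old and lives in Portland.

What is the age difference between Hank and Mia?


|62 - 40| = 22

22


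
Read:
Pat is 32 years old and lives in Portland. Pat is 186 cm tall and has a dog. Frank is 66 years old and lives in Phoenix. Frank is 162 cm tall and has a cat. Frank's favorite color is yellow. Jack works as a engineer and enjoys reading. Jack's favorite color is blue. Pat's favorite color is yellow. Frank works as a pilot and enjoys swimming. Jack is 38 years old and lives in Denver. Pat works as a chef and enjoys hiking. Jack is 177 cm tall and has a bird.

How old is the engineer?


The engineer is Jack, age 38

38


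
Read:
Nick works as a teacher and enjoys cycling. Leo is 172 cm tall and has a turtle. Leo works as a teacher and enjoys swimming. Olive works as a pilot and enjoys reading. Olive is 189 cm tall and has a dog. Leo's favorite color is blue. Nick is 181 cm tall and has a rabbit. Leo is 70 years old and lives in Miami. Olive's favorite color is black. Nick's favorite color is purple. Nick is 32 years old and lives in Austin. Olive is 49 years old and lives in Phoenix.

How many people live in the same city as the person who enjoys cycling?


Person with hobby cycling is Nick, city Austin. Count = 1

1


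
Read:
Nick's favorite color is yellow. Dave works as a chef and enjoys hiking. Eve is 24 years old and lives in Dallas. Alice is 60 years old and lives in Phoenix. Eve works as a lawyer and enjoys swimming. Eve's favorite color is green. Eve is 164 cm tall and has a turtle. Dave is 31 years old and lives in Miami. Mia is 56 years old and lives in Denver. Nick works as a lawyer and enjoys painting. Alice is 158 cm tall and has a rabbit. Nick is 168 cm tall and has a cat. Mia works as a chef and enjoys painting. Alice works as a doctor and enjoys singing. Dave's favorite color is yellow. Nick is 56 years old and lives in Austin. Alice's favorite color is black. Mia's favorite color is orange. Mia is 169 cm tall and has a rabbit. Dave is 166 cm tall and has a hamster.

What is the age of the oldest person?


Oldest: Alice at 60

60


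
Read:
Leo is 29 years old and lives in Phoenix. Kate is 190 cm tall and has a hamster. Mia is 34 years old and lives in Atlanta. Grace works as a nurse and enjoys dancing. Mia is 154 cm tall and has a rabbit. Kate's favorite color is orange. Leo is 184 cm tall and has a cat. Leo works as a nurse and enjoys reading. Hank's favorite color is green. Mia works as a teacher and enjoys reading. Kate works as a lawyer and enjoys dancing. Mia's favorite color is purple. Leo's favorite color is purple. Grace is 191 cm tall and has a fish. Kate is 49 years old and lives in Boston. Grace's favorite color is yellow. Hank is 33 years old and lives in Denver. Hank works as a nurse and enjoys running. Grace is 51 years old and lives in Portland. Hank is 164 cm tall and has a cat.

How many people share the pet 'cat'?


Count: 2

2


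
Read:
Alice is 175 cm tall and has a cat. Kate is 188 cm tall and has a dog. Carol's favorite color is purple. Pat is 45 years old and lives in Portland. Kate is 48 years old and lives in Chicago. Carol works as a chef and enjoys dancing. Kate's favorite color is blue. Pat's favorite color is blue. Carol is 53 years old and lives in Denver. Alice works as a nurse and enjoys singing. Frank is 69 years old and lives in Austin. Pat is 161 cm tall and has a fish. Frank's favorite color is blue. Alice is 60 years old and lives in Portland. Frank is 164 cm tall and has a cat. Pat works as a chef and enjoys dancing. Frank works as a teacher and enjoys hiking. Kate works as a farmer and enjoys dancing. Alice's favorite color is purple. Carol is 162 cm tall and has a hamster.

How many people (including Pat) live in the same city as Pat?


Pat lives in Portland. Count = 2

2


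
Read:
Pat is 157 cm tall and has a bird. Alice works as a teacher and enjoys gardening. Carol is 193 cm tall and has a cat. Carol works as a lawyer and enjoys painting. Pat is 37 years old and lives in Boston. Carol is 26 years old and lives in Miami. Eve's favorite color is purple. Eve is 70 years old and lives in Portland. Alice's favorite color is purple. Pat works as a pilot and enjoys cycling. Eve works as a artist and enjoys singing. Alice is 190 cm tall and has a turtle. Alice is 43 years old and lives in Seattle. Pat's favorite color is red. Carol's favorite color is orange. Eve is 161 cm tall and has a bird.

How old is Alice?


Alice is 43 years old

43


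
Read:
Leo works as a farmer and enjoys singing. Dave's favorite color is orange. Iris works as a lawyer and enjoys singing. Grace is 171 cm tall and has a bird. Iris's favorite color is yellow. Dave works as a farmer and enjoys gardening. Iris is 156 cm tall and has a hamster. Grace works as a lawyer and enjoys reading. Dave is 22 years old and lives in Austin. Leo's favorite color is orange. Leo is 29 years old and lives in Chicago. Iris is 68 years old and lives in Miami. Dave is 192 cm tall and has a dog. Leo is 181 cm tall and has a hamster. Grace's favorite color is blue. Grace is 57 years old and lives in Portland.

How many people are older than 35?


Filter: 2

2


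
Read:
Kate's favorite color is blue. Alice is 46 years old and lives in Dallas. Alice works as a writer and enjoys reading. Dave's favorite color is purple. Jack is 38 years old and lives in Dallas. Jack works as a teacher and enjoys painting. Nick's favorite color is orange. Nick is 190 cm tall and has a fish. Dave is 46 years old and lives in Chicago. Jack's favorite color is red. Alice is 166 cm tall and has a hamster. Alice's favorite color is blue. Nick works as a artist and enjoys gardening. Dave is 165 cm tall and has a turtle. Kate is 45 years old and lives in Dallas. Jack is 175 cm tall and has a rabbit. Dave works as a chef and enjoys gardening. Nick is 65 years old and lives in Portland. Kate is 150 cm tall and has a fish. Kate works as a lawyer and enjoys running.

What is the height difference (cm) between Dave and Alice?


|165 - 166| = 1

1


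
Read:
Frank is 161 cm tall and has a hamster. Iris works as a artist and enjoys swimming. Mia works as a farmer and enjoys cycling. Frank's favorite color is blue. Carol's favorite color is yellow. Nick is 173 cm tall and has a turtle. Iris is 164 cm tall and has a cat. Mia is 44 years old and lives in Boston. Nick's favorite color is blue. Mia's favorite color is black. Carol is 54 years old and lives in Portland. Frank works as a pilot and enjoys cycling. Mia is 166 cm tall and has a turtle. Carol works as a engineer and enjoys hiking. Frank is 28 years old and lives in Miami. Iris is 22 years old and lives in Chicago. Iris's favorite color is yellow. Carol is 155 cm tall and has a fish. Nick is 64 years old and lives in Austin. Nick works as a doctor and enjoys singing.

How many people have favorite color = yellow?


Count: 2

2


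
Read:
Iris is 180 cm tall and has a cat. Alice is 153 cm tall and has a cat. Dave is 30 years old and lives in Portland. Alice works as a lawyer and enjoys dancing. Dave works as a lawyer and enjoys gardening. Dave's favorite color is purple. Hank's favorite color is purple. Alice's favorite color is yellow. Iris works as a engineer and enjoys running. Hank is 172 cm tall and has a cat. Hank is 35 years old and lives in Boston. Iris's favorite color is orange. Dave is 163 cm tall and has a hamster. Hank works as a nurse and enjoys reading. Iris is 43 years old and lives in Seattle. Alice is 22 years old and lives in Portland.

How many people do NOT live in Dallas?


Not in Dallas: 4

4


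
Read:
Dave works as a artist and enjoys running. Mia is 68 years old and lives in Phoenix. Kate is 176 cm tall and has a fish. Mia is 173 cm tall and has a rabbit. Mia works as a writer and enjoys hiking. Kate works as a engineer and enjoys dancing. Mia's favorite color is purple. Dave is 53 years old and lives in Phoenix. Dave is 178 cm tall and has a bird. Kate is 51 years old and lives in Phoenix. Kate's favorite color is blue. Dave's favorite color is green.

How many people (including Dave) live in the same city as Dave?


Dave lives in Phoenix. Count = 3

3


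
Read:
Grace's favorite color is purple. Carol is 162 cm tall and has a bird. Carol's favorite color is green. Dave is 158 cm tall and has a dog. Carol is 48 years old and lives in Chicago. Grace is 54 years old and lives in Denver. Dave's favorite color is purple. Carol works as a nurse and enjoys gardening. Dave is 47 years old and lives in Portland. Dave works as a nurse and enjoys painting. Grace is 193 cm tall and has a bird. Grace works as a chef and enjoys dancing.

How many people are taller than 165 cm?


Taller than 165: 1

1


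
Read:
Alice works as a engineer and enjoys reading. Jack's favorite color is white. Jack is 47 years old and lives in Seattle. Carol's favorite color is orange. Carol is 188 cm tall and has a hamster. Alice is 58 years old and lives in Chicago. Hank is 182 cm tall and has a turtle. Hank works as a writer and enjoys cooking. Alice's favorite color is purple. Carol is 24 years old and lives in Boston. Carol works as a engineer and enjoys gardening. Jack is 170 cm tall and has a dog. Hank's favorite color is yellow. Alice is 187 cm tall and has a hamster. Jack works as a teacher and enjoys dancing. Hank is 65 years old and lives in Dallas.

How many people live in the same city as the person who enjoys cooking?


Person with hobby cooking is Hank, city Dallas. Count = 1

1


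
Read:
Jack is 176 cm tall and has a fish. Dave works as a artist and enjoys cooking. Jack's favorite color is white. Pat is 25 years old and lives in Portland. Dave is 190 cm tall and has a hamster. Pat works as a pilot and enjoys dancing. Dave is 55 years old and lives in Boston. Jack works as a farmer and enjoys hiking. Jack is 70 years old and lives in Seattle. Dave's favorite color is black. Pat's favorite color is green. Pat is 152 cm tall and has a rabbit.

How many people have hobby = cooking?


Count: 1

1


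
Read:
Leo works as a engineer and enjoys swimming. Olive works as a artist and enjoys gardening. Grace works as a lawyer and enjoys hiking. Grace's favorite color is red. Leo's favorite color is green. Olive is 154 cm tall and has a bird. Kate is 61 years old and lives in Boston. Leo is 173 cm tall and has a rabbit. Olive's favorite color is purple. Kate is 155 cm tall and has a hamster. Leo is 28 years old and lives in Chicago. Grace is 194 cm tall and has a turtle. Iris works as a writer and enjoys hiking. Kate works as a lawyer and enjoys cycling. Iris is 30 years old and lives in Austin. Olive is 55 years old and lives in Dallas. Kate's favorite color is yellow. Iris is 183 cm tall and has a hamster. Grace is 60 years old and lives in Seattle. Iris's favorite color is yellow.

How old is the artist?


The artist is Olive, age 55

55


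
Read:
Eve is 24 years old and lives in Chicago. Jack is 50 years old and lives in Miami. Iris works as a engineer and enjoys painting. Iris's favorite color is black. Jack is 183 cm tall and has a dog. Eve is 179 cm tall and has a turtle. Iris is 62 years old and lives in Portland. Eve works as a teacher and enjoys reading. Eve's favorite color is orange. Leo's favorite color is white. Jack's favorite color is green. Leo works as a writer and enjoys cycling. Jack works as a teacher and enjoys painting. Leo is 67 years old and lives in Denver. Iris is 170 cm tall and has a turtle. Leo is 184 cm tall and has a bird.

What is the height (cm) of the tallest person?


Tallest: Leo at 184 cm

184


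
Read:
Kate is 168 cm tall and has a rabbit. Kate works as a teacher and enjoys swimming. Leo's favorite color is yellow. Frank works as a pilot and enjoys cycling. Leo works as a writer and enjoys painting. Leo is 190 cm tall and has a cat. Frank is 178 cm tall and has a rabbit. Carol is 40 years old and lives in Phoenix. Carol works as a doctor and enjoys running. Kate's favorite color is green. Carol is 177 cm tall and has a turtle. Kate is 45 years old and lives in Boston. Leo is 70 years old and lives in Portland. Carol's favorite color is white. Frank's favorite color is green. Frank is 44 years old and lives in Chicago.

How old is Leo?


Leo is 70 years old

70


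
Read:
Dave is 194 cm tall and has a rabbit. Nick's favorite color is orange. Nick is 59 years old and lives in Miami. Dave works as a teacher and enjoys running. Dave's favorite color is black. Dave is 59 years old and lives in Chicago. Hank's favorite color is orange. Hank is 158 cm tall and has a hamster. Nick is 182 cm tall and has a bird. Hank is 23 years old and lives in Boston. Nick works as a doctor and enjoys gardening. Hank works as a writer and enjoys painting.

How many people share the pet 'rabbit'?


Count: 1

1


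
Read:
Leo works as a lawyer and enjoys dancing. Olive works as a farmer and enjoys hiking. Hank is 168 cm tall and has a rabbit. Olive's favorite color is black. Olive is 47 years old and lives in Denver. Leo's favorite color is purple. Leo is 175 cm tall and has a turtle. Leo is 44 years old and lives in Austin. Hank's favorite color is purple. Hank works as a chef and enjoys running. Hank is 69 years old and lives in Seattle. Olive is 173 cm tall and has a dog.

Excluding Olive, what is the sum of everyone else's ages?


Sum (excluding Olive): 113

113


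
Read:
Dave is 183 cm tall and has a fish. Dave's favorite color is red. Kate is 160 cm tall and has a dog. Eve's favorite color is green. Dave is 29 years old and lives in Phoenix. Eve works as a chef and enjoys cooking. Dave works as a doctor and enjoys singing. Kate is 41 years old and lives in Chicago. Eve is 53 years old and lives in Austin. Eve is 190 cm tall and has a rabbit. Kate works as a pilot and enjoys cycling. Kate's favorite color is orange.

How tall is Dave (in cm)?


Dave is 183 cm tall

183


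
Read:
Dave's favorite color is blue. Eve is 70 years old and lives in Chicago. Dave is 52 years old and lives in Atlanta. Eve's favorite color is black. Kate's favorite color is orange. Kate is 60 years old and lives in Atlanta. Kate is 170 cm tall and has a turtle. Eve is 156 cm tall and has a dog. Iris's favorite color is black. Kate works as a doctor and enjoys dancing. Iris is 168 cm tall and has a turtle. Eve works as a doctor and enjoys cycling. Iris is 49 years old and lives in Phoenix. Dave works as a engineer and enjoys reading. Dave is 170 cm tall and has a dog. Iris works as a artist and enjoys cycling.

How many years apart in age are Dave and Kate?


52 vs 60, diff = 8

8


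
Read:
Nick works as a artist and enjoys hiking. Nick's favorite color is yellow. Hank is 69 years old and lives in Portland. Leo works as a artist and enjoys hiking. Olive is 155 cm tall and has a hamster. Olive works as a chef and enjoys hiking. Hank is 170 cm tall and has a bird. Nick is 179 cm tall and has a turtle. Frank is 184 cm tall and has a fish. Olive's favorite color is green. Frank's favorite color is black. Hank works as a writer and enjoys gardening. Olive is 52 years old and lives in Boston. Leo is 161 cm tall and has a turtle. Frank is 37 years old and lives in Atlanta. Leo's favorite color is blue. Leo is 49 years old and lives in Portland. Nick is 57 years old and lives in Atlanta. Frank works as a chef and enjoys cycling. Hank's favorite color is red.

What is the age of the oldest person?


Oldest: Hank at 69

69


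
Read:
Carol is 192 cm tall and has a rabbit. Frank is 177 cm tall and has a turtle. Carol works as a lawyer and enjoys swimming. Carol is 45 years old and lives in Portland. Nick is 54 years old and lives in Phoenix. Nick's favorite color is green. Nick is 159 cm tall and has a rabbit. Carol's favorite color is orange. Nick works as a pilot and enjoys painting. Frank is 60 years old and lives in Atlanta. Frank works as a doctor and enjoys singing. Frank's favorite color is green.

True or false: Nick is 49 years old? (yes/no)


Nick is actually 54. no

no


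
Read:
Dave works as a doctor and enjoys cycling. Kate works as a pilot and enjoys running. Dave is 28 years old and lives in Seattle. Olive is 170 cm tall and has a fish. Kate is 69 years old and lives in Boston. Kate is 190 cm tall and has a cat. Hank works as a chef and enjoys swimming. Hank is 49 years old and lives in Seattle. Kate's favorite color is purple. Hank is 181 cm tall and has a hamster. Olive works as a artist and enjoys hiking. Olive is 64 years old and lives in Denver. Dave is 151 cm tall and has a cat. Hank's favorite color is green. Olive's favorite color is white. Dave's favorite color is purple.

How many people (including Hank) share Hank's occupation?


Hank is a chef. Count = 1

1


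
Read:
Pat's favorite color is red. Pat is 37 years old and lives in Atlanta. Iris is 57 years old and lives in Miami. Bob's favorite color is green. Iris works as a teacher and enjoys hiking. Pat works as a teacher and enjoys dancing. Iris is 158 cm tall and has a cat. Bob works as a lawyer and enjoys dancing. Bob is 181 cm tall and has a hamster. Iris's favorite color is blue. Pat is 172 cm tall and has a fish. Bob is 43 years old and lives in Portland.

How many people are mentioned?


People: Bob, Iris, Pat. Count = 3

3


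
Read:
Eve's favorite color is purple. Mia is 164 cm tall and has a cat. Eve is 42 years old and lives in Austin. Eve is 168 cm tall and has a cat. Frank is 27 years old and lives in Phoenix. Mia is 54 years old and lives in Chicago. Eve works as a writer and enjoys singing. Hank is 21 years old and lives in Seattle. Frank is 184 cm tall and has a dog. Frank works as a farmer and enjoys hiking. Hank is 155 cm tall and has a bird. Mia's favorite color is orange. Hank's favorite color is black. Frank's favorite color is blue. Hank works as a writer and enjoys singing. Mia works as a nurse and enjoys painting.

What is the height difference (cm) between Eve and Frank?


|168 - 184| = 16

16


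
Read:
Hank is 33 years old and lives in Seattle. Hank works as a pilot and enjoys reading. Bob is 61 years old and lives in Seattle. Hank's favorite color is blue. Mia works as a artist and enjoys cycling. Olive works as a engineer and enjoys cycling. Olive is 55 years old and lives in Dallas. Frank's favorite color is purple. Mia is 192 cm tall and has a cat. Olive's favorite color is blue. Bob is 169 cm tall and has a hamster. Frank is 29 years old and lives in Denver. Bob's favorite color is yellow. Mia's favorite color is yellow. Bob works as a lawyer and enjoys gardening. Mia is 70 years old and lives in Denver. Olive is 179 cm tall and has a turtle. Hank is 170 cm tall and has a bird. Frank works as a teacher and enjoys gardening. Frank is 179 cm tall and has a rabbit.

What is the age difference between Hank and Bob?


|33 - 61| = 28

28


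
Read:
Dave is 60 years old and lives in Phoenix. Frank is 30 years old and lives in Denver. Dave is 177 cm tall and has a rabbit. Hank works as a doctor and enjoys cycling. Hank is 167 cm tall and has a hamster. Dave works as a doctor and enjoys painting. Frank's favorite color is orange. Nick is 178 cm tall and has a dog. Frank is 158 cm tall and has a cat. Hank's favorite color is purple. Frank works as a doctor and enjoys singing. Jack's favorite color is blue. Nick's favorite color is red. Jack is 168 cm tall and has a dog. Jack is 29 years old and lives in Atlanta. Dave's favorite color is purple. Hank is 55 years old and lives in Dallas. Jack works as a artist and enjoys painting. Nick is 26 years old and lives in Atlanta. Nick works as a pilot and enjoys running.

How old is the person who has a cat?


Person with cat is Frank, age 30

30


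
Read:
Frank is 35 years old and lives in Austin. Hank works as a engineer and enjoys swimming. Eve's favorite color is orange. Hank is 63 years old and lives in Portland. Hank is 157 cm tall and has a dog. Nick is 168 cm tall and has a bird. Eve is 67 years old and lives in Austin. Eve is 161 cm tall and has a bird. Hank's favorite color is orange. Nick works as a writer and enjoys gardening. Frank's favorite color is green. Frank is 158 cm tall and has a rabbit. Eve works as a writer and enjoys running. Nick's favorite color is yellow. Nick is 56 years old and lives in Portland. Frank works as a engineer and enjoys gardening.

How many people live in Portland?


Count in Portland: 2

2


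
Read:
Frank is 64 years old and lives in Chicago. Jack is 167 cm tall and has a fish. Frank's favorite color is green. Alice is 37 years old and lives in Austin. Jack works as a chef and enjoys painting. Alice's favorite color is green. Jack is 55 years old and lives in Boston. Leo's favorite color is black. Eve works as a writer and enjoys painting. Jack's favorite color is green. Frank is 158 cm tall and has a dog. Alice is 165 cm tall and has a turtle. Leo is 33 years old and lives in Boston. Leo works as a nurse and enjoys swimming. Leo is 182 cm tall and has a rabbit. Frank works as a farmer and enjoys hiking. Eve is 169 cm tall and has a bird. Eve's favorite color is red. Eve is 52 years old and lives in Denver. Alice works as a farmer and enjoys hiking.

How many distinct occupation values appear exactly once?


Unique occupation values: 3

3


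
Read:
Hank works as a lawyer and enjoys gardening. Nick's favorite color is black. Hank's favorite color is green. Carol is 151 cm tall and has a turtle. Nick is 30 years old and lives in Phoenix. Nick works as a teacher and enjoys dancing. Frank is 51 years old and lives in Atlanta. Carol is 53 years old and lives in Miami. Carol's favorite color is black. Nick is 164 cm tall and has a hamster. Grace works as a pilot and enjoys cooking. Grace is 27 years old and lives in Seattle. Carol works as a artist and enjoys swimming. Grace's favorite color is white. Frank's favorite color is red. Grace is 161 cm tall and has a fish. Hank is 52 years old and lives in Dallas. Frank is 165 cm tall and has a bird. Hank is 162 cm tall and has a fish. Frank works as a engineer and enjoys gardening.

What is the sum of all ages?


51+53+30+52+27 = 213

213


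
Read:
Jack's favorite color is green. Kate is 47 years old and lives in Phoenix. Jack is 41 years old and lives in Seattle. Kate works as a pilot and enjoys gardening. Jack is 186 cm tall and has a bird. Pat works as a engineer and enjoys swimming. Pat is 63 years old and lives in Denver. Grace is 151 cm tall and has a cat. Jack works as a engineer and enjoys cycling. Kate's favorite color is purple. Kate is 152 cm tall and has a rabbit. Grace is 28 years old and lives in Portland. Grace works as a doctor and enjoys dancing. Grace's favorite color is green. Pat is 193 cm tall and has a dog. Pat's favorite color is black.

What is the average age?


Sum=179, n=4, avg=44.75

44.75


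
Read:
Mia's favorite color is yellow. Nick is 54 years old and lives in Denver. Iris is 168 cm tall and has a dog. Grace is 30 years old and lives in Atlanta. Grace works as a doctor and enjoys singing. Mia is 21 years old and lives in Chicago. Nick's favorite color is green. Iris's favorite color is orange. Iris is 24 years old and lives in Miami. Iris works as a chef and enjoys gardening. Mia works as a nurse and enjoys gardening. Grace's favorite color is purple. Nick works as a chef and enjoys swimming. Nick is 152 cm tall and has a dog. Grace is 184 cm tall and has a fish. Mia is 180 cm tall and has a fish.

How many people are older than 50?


Filter: 1

1


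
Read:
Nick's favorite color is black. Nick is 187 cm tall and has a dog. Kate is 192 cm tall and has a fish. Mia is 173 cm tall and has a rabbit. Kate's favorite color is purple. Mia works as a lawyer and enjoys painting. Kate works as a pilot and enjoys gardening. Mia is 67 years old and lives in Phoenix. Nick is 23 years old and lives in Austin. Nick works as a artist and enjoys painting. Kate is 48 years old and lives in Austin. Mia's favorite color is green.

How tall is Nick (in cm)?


Nick is 187 cm tall

187


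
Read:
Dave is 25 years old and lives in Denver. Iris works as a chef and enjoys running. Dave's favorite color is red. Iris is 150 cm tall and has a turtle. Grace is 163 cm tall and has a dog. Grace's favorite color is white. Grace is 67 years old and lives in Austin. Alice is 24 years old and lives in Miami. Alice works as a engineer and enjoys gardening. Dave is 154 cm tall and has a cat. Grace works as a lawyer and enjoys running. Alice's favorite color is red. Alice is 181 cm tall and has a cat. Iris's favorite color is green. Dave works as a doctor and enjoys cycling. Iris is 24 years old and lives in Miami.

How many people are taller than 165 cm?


Taller than 165: 1

1


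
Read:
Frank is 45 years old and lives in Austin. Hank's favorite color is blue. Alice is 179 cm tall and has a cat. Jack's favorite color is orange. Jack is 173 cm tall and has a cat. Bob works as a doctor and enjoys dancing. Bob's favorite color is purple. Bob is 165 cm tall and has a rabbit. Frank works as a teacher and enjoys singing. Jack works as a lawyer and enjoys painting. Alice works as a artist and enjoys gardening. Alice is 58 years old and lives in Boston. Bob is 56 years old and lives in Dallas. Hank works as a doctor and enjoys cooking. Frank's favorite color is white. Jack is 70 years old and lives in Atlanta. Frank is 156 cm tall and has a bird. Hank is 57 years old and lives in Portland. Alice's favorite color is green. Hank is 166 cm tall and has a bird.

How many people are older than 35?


Filter: 5

5


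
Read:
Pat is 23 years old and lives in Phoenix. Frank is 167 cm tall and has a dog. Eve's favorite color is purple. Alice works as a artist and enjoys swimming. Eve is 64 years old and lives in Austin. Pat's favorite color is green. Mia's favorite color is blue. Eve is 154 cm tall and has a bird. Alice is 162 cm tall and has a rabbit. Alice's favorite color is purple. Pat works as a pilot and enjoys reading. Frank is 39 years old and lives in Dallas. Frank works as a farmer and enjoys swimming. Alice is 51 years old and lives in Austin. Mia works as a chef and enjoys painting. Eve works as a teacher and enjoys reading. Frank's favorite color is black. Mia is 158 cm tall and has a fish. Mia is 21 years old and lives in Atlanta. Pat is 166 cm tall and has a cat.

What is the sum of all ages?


39+23+51+64+21 = 198

198
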